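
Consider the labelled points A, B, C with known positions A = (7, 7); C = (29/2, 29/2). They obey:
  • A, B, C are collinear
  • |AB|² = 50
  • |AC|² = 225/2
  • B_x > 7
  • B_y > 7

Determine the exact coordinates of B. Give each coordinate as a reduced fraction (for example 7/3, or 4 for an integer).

1. B_x = 12  [[A, B, C are collinear ⇒ 15/2x-15/2y=0] ∩ [|B−(7, 7)|²=50]]
2. B_y = 12  [[A, B, C are collinear ⇒ 15/2x-15/2y=0] ∩ [|B−(7, 7)|²=50]]
   so B = (12, 12)

B = (12, 12)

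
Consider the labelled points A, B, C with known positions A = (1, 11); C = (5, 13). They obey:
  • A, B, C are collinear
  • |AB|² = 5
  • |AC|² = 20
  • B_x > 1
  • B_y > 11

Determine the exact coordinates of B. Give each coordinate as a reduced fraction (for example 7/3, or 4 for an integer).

1. B_x = 3  [[A, B, C are collinear ⇒ 2x-4y+42=0] ∩ [|B−(1, 11)|²=5]]
2. B_y = 12  [[A, B, C are collinear ⇒ 2x-4y+42=0] ∩ [|B−(1, 11)|²=5]]
   so B = (3, 12)

B = (3, 12)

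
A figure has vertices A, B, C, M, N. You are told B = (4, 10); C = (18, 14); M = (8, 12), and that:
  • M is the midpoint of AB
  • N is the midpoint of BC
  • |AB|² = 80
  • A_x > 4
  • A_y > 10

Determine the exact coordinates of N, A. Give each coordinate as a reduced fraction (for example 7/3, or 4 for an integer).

1. A_x = 12  [A = 2·M−B = 2·(8, 12)−(4, 10)]
2. A_y = 14  [A = 2·M−B = 2·(8, 12)−(4, 10)]
   so A = (12, 14)
3. N_x = 11  [2·N = B+C = (4, 10)+(18, 14)]
4. N_y = 12  [2·N = B+C = (4, 10)+(18, 14)]
   so N = (11, 12)

N = (11, 12)
A = (12, 14)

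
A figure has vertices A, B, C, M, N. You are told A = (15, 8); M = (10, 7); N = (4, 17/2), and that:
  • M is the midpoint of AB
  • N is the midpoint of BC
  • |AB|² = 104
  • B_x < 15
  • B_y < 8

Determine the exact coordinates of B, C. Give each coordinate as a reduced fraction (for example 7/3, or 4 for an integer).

B = (5, 6)
C = (3, 11)

1. B_x = 5  [B = 2·M−A = 2·(10, 7)−(15, 8)]
2. B_y = 6  [B = 2·M−A = 2·(10, 7)−(15, 8)]
   so B = (5, 6)
3. C_x = 3  [C = 2·N−B = 2·(4, 17/2)−(5, 6)]
4. C_y = 11  [C = 2·N−B = 2·(4, 17/2)−(5, 6)]
   so C = (3, 11)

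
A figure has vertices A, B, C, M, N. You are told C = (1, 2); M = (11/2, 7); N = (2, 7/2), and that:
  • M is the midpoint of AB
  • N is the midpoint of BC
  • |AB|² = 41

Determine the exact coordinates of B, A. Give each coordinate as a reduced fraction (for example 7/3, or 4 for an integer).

B = (3, 5)
A = (8, 9)

1. B_x = 3  [B = 2·N−C = 2·(2, 7/2)−(1, 2)]
2. B_y = 5  [B = 2·N−C = 2·(2, 7/2)−(1, 2)]
   so B = (3, 5)
3. A_x = 8  [A = 2·M−B = 2·(11/2, 7)−(3, 5)]
4. A_y = 9  [A = 2·M−B = 2·(11/2, 7)−(3, 5)]
   so A = (8, 9)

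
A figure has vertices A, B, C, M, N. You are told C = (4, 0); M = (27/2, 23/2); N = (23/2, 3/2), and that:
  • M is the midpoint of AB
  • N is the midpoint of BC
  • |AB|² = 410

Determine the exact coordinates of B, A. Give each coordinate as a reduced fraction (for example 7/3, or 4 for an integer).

1. B_x = 19  [B = 2·N−C = 2·(23/2, 3/2)−(4, 0)]
2. B_y = 3  [B = 2·N−C = 2·(23/2, 3/2)−(4, 0)]
   so B = (19, 3)
3. A_x = 8  [A = 2·M−B = 2·(27/2, 23/2)−(19, 3)]
4. A_y = 20  [A = 2·M−B = 2·(27/2, 23/2)−(19, 3)]
   so A = (8, 20)

B = (19, 3)
A = (8, 20)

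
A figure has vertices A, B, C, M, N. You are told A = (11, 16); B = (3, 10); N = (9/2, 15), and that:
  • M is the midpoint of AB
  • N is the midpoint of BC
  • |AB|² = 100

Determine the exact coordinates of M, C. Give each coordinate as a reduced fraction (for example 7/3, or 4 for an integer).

M = (7, 13)
C = (6, 20)

1. M_x = 7  [2·M = A+B = (11, 16)+(3, 10)]
2. M_y = 13  [2·M = A+B = (11, 16)+(3, 10)]
   so M = (7, 13)
3. C_x = 6  [C = 2·N−B = 2·(9/2, 15)−(3, 10)]
4. C_y = 20  [C = 2·N−B = 2·(9/2, 15)−(3, 10)]
   so C = (6, 20)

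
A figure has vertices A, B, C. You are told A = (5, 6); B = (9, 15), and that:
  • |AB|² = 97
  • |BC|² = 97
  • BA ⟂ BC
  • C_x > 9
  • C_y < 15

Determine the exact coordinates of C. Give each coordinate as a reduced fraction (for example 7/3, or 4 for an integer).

1. C_x = 18  [[BA ⟂ BC ⇒ -4x-9y+171=0] ∩ [|C−(9, 15)|²=97]]
2. C_y = 11  [[BA ⟂ BC ⇒ -4x-9y+171=0] ∩ [|C−(9, 15)|²=97]]
   so C = (18, 11)

C = (18, 11)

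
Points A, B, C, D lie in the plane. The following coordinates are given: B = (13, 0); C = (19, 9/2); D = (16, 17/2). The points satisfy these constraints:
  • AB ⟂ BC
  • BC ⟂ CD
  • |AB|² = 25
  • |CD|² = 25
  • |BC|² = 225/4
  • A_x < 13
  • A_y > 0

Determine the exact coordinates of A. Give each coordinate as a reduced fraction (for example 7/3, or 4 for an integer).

1. A_x = 10  [[AB ⟂ BC ⇒ -6x-9/2y+78=0] ∩ [|A−(13, 0)|²=25]]
2. A_y = 4  [[AB ⟂ BC ⇒ -6x-9/2y+78=0] ∩ [|A−(13, 0)|²=25]]
   so A = (10, 4)

A = (10, 4)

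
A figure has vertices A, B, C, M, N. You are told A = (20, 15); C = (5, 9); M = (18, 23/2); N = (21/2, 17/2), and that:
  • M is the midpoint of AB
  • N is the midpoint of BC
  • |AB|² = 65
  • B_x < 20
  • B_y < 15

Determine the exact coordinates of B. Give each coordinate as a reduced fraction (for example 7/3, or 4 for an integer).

1. B_x = 16  [B = 2·M−A = 2·(18, 23/2)−(20, 15)]
2. B_y = 8  [B = 2·M−A = 2·(18, 23/2)−(20, 15)]
   so B = (16, 8)

B = (16, 8)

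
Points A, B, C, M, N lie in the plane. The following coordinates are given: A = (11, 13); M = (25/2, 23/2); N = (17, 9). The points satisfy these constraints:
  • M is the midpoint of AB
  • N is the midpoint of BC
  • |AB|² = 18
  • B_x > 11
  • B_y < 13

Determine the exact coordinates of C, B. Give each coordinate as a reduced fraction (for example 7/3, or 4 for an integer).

1. B_x = 14  [B = 2·M−A = 2·(25/2, 23/2)−(11, 13)]
2. B_y = 10  [B = 2·M−A = 2·(25/2, 23/2)−(11, 13)]
   so B = (14, 10)
3. C_x = 20  [C = 2·N−B = 2·(17, 9)−(14, 10)]
4. C_y = 8  [C = 2·N−B = 2·(17, 9)−(14, 10)]
   so C = (20, 8)

C = (20, 8)
B = (14, 10)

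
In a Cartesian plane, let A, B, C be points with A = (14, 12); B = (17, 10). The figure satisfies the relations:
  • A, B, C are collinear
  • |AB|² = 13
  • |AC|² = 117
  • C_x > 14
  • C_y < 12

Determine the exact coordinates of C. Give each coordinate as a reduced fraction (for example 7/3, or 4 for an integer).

1. C_x = 23  [[A, B, C are collinear ⇒ 2x+3y-64=0] ∩ [|C−(14, 12)|²=117]]
2. C_y = 6  [[A, B, C are collinear ⇒ 2x+3y-64=0] ∩ [|C−(14, 12)|²=117]]
   so C = (23, 6)

C = (23, 6)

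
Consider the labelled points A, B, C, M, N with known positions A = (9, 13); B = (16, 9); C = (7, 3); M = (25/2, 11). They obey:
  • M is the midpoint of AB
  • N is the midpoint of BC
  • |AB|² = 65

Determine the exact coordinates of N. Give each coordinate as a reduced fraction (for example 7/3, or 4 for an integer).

N = (23/2, 6)

1. N_x = 23/2  [2·N = B+C = (16, 9)+(7, 3)]
2. N_y = 6  [2·N = B+C = (16, 9)+(7, 3)]
   so N = (23/2, 6)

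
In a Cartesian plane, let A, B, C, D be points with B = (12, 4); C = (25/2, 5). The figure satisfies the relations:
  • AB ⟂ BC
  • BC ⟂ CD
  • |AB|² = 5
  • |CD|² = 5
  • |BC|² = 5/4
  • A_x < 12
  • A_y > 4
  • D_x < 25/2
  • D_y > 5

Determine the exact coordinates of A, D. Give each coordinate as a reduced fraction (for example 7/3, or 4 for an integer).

A = (10, 5)
D = (21/2, 6)

1. A_x = 10  [[AB ⟂ BC ⇒ -1/2x-1y+10=0] ∩ [|A−(12, 4)|²=5]]
2. A_y = 5  [[AB ⟂ BC ⇒ -1/2x-1y+10=0] ∩ [|A−(12, 4)|²=5]]
   so A = (10, 5)
3. D_x = 21/2  [[BC ⟂ CD ⇒ 1/2x+1y-45/4=0] ∩ [|D−(25/2, 5)|²=5]]
4. D_y = 6  [[BC ⟂ CD ⇒ 1/2x+1y-45/4=0] ∩ [|D−(25/2, 5)|²=5]]
   so D = (21/2, 6)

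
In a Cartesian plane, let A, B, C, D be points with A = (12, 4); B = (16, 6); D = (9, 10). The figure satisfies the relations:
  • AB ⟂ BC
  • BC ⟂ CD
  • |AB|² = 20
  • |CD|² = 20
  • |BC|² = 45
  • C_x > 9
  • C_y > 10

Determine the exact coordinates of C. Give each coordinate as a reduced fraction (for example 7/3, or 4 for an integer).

C = (13, 12)

1. C_x = 13  [[AB ⟂ BC ⇒ 4x+2y-76=0] ∩ [|C−(9, 10)|²=20]]
2. C_y = 12  [[AB ⟂ BC ⇒ 4x+2y-76=0] ∩ [|C−(9, 10)|²=20]]
   so C = (13, 12)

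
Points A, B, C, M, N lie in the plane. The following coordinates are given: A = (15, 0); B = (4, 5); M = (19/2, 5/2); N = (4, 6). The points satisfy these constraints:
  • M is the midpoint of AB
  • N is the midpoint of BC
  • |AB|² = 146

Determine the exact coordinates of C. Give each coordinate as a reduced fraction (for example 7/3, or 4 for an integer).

C = (4, 7)

1. C_x = 4  [C = 2·N−B = 2·(4, 6)−(4, 5)]
2. C_y = 7  [C = 2·N−B = 2·(4, 6)−(4, 5)]
   so C = (4, 7)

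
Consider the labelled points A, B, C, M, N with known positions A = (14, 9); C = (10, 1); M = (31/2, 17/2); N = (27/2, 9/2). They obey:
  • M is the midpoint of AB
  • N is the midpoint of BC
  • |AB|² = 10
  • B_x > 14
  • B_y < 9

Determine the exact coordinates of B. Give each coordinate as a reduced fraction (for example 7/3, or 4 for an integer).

B = (17, 8)

1. B_x = 17  [B = 2·M−A = 2·(31/2, 17/2)−(14, 9)]
2. B_y = 8  [B = 2·M−A = 2·(31/2, 17/2)−(14, 9)]
   so B = (17, 8)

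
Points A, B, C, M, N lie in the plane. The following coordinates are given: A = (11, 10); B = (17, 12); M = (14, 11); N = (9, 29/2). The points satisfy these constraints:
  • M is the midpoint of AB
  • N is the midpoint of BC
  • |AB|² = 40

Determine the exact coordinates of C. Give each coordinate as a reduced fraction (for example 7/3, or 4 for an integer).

1. C_x = 1  [C = 2·N−B = 2·(9, 29/2)−(17, 12)]
2. C_y = 17  [C = 2·N−B = 2·(9, 29/2)−(17, 12)]
   so C = (1, 17)

C = (1, 17)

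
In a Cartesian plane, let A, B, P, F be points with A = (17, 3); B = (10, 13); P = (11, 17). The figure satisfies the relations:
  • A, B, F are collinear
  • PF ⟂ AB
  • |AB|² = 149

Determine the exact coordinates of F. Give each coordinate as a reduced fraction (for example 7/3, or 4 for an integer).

1. F_x = 1259/149  [[A, B, F are collinear ⇒ -10x-7y+191=0] ∩ [PF ⟂ AB ⇒ -7x+10y-93=0]]
2. F_y = 2267/149  [[A, B, F are collinear ⇒ -10x-7y+191=0] ∩ [PF ⟂ AB ⇒ -7x+10y-93=0]]
   so F = (1259/149, 2267/149)

F = (1259/149, 2267/149)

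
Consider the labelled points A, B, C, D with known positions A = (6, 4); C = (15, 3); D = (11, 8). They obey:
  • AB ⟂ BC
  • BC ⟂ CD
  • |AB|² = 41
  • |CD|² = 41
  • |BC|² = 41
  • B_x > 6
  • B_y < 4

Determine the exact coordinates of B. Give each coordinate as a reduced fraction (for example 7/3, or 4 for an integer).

1. B_x = 10  [[BC ⟂ CD ⇒ 4x-5y-45=0] ∩ [|B−(6, 4)|²=41]]
2. B_y = -1  [[BC ⟂ CD ⇒ 4x-5y-45=0] ∩ [|B−(6, 4)|²=41]]
   so B = (10, -1)

B = (10, -1)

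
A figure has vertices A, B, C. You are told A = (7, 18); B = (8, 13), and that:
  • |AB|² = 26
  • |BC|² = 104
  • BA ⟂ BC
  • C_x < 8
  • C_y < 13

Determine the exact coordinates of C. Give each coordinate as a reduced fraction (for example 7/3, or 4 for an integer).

1. C_x = -2  [[BA ⟂ BC ⇒ -1x+5y-57=0] ∩ [|C−(8, 13)|²=104]]
2. C_y = 11  [[BA ⟂ BC ⇒ -1x+5y-57=0] ∩ [|C−(8, 13)|²=104]]
   so C = (-2, 11)

C = (-2, 11)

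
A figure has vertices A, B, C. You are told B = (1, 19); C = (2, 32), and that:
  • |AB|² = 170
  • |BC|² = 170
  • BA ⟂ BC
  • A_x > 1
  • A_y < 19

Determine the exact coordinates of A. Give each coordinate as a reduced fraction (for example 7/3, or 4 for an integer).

A = (14, 18)

1. A_x = 14  [[BA ⟂ BC ⇒ 1x+13y-248=0] ∩ [|A−(1, 19)|²=170]]
2. A_y = 18  [[BA ⟂ BC ⇒ 1x+13y-248=0] ∩ [|A−(1, 19)|²=170]]
   so A = (14, 18)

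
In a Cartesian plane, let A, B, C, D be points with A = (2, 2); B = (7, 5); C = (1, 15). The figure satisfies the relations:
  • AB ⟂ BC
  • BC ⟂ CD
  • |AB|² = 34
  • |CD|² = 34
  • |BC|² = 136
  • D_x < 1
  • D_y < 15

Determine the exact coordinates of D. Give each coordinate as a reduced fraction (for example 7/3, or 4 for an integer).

1. D_x = -4  [[BC ⟂ CD ⇒ -6x+10y-144=0] ∩ [|D−(1, 15)|²=34]]
2. D_y = 12  [[BC ⟂ CD ⇒ -6x+10y-144=0] ∩ [|D−(1, 15)|²=34]]
   so D = (-4, 12)

D = (-4, 12)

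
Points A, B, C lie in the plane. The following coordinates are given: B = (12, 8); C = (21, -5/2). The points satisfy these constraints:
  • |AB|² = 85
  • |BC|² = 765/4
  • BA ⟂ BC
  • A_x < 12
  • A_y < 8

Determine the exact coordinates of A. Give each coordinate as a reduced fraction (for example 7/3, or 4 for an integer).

A = (5, 2)

1. A_x = 5  [[BA ⟂ BC ⇒ 9x-21/2y-24=0] ∩ [|A−(12, 8)|²=85]]
2. A_y = 2  [[BA ⟂ BC ⇒ 9x-21/2y-24=0] ∩ [|A−(12, 8)|²=85]]
   so A = (5, 2)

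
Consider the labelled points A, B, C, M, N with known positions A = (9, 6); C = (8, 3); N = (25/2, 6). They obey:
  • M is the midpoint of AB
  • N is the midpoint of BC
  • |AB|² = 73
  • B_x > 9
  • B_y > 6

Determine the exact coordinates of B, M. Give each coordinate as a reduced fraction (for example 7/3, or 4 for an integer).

1. B_x = 17  [B = 2·N−C = 2·(25/2, 6)−(8, 3)]
2. B_y = 9  [B = 2·N−C = 2·(25/2, 6)−(8, 3)]
   so B = (17, 9)
3. M_x = 13  [2·M = A+B = (9, 6)+(17, 9)]
4. M_y = 15/2  [2·M = A+B = (9, 6)+(17, 9)]
   so M = (13, 15/2)

B = (17, 9)
M = (13, 15/2)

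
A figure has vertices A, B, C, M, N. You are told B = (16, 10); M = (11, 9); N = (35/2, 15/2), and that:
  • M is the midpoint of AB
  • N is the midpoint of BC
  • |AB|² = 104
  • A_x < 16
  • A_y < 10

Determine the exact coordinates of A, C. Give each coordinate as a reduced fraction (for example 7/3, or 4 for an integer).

A = (6, 8)
C = (19, 5)

1. A_x = 6  [A = 2·M−B = 2·(11, 9)−(16, 10)]
2. A_y = 8  [A = 2·M−B = 2·(11, 9)−(16, 10)]
   so A = (6, 8)
3. C_x = 19  [C = 2·N−B = 2·(35/2, 15/2)−(16, 10)]
4. C_y = 5  [C = 2·N−B = 2·(35/2, 15/2)−(16, 10)]
   so C = (19, 5)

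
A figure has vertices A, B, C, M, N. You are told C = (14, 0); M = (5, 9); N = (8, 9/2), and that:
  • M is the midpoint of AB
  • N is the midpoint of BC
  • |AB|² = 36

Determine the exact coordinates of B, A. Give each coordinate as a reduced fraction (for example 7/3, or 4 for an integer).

1. B_x = 2  [B = 2·N−C = 2·(8, 9/2)−(14, 0)]
2. B_y = 9  [B = 2·N−C = 2·(8, 9/2)−(14, 0)]
   so B = (2, 9)
3. A_x = 8  [A = 2·M−B = 2·(5, 9)−(2, 9)]
4. A_y = 9  [A = 2·M−B = 2·(5, 9)−(2, 9)]
   so A = (8, 9)

B = (2, 9)
A = (8, 9)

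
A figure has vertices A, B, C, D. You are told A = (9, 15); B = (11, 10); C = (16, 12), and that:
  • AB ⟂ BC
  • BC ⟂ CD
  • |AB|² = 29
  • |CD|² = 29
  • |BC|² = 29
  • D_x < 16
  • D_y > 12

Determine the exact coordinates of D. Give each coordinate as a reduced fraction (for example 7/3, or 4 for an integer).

1. D_x = 14  [[BC ⟂ CD ⇒ 5x+2y-104=0] ∩ [|D−(16, 12)|²=29]]
2. D_y = 17  [[BC ⟂ CD ⇒ 5x+2y-104=0] ∩ [|D−(16, 12)|²=29]]
   so D = (14, 17)

D = (14, 17)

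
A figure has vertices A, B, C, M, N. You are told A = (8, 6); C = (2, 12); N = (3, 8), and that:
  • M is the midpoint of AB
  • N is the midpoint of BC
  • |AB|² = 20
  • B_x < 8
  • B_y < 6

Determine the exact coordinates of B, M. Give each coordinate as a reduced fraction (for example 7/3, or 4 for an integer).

1. B_x = 4  [B = 2·N−C = 2·(3, 8)−(2, 12)]
2. B_y = 4  [B = 2·N−C = 2·(3, 8)−(2, 12)]
   so B = (4, 4)
3. M_x = 6  [2·M = A+B = (8, 6)+(4, 4)]
4. M_y = 5  [2·M = A+B = (8, 6)+(4, 4)]
   so M = (6, 5)

B = (4, 4)
M = (6, 5)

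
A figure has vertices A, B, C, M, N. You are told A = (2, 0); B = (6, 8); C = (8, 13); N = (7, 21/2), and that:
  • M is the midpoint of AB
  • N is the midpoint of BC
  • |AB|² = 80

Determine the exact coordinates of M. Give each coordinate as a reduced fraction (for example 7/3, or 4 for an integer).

M = (4, 4)

1. M_x = 4  [2·M = A+B = (2, 0)+(6, 8)]
2. M_y = 4  [2·M = A+B = (2, 0)+(6, 8)]
   so M = (4, 4)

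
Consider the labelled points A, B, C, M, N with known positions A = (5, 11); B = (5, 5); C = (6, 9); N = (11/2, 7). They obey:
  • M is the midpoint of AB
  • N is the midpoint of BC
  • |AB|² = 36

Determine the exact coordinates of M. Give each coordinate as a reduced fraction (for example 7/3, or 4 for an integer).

M = (5, 8)

1. M_x = 5  [2·M = A+B = (5, 11)+(5, 5)]
2. M_y = 8  [2·M = A+B = (5, 11)+(5, 5)]
   so M = (5, 8)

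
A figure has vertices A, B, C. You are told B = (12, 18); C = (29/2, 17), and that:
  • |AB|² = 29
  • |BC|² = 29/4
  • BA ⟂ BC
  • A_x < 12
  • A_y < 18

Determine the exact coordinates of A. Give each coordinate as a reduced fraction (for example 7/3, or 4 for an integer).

1. A_x = 10  [[BA ⟂ BC ⇒ 5/2x-1y-12=0] ∩ [|A−(12, 18)|²=29]]
2. A_y = 13  [[BA ⟂ BC ⇒ 5/2x-1y-12=0] ∩ [|A−(12, 18)|²=29]]
   so A = (10, 13)

A = (10, 13)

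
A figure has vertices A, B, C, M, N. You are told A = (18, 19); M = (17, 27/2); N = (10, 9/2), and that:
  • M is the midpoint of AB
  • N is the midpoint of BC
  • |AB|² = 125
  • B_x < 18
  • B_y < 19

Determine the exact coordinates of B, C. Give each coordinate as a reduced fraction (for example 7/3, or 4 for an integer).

1. B_x = 16  [B = 2·M−A = 2·(17, 27/2)−(18, 19)]
2. B_y = 8  [B = 2·M−A = 2·(17, 27/2)−(18, 19)]
   so B = (16, 8)
3. C_x = 4  [C = 2·N−B = 2·(10, 9/2)−(16, 8)]
4. C_y = 1  [C = 2·N−B = 2·(10, 9/2)−(16, 8)]
   so C = (4, 1)

B = (16, 8)
C = (4, 1)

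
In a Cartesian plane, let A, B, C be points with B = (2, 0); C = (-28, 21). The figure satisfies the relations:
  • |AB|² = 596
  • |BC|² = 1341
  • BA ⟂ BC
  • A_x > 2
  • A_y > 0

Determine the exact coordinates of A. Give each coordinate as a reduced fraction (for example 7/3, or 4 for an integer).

1. A_x = 16  [[BA ⟂ BC ⇒ -30x+21y+60=0] ∩ [|A−(2, 0)|²=596]]
2. A_y = 20  [[BA ⟂ BC ⇒ -30x+21y+60=0] ∩ [|A−(2, 0)|²=596]]
   so A = (16, 20)

A = (16, 20)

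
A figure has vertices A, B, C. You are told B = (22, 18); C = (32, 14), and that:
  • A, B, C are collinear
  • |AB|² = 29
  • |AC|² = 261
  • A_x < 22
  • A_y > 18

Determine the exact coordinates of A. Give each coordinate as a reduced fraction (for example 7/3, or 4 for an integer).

A = (17, 20)

1. A_x = 17  [[A, B, C are collinear ⇒ 4x+10y-268=0] ∩ [|A−(22, 18)|²=29]]
2. A_y = 20  [[A, B, C are collinear ⇒ 4x+10y-268=0] ∩ [|A−(22, 18)|²=29]]
   so A = (17, 20)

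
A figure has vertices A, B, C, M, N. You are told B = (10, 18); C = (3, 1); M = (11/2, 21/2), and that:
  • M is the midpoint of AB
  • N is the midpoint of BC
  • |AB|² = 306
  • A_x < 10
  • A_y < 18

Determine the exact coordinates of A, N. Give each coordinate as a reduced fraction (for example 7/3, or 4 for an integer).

A = (1, 3)
N = (13/2, 19/2)

1. A_x = 1  [A = 2·M−B = 2·(11/2, 21/2)−(10, 18)]
2. A_y = 3  [A = 2·M−B = 2·(11/2, 21/2)−(10, 18)]
   so A = (1, 3)
3. N_x = 13/2  [2·N = B+C = (10, 18)+(3, 1)]
4. N_y = 19/2  [2·N = B+C = (10, 18)+(3, 1)]
   so N = (13/2, 19/2)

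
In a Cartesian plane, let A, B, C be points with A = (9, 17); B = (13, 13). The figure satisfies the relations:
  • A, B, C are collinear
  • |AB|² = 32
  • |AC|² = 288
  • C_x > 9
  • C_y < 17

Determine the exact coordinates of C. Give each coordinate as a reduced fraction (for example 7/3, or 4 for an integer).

1. C_x = 21  [[A, B, C are collinear ⇒ 4x+4y-104=0] ∩ [|C−(9, 17)|²=288]]
2. C_y = 5  [[A, B, C are collinear ⇒ 4x+4y-104=0] ∩ [|C−(9, 17)|²=288]]
   so C = (21, 5)

C = (21, 5)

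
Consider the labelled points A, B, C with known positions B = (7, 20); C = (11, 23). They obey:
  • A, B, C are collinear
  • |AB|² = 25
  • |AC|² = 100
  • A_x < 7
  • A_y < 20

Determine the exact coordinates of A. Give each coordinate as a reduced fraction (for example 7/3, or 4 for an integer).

1. A_x = 3  [[A, B, C are collinear ⇒ -3x+4y-59=0] ∩ [|A−(7, 20)|²=25]]
2. A_y = 17  [[A, B, C are collinear ⇒ -3x+4y-59=0] ∩ [|A−(7, 20)|²=25]]
   so A = (3, 17)

A = (3, 17)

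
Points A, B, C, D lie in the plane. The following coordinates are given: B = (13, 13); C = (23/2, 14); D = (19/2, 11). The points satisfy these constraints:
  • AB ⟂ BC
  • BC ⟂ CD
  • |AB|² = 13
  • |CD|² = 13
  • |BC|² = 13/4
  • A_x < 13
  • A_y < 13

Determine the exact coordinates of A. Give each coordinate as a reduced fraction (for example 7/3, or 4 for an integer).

A = (11, 10)

1. A_x = 11  [[AB ⟂ BC ⇒ 3/2x-1y-13/2=0] ∩ [|A−(13, 13)|²=13]]
2. A_y = 10  [[AB ⟂ BC ⇒ 3/2x-1y-13/2=0] ∩ [|A−(13, 13)|²=13]]
   so A = (11, 10)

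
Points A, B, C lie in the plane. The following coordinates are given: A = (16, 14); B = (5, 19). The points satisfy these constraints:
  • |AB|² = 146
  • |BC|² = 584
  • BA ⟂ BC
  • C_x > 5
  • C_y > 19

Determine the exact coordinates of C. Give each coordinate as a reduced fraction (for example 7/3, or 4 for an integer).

C = (15, 41)

1. C_x = 15  [[BA ⟂ BC ⇒ 11x-5y+40=0] ∩ [|C−(5, 19)|²=584]]
2. C_y = 41  [[BA ⟂ BC ⇒ 11x-5y+40=0] ∩ [|C−(5, 19)|²=584]]
   so C = (15, 41)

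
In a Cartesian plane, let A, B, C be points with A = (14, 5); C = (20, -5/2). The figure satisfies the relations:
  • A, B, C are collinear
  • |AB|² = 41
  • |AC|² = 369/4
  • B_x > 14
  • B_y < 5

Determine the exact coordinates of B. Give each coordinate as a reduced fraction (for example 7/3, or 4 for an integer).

1. B_x = 18  [[A, B, C are collinear ⇒ -15/2x-6y+135=0] ∩ [|B−(14, 5)|²=41]]
2. B_y = 0  [[A, B, C are collinear ⇒ -15/2x-6y+135=0] ∩ [|B−(14, 5)|²=41]]
   so B = (18, 0)

B = (18, 0)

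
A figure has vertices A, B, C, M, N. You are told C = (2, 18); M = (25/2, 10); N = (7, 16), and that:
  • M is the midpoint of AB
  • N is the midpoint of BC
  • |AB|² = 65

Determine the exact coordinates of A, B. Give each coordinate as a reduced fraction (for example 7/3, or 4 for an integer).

A = (13, 6)
B = (12, 14)

1. B_x = 12  [B = 2·N−C = 2·(7, 16)−(2, 18)]
2. B_y = 14  [B = 2·N−C = 2·(7, 16)−(2, 18)]
   so B = (12, 14)
3. A_x = 13  [A = 2·M−B = 2·(25/2, 10)−(12, 14)]
4. A_y = 6  [A = 2·M−B = 2·(25/2, 10)−(12, 14)]
   so A = (13, 6)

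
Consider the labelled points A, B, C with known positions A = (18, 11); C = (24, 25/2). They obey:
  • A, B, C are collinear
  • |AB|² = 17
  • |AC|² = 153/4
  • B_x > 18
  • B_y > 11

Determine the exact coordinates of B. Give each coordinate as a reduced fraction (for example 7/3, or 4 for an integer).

B = (22, 12)

1. B_x = 22  [[A, B, C are collinear ⇒ 3/2x-6y+39=0] ∩ [|B−(18, 11)|²=17]]
2. B_y = 12  [[A, B, C are collinear ⇒ 3/2x-6y+39=0] ∩ [|B−(18, 11)|²=17]]
   so B = (22, 12)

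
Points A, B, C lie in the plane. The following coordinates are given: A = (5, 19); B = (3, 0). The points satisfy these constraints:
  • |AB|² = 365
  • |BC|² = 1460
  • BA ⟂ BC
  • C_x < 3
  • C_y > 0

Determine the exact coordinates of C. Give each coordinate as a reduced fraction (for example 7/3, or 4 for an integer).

C = (-35, 4)

1. C_x = -35  [[BA ⟂ BC ⇒ 2x+19y-6=0] ∩ [|C−(3, 0)|²=1460]]
2. C_y = 4  [[BA ⟂ BC ⇒ 2x+19y-6=0] ∩ [|C−(3, 0)|²=1460]]
   so C = (-35, 4)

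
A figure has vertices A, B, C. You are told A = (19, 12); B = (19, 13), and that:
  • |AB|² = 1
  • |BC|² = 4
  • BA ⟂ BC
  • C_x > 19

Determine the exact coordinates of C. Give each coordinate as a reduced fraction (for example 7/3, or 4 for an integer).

C = (21, 13)

1. C_x = 21  [[BA ⟂ BC ⇒ -1y+13=0] ∩ [|C−(19, 13)|²=4]]
2. C_y = 13  [[BA ⟂ BC ⇒ -1y+13=0] ∩ [|C−(19, 13)|²=4]]
   so C = (21, 13)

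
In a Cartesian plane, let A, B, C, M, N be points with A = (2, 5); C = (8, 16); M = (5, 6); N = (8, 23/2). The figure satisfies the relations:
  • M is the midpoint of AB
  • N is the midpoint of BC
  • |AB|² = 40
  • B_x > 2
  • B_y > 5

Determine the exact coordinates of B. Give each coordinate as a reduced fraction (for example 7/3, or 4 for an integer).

1. B_x = 8  [B = 2·M−A = 2·(5, 6)−(2, 5)]
2. B_y = 7  [B = 2·M−A = 2·(5, 6)−(2, 5)]
   so B = (8, 7)

B = (8, 7)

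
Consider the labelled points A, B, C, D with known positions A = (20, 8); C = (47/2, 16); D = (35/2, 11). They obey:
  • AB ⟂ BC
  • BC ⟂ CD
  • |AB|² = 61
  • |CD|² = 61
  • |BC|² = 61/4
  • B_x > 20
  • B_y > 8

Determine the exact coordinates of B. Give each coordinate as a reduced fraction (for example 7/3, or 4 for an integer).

1. B_x = 26  [[BC ⟂ CD ⇒ 6x+5y-221=0] ∩ [|B−(20, 8)|²=61]]
2. B_y = 13  [[BC ⟂ CD ⇒ 6x+5y-221=0] ∩ [|B−(20, 8)|²=61]]
   so B = (26, 13)

B = (26, 13)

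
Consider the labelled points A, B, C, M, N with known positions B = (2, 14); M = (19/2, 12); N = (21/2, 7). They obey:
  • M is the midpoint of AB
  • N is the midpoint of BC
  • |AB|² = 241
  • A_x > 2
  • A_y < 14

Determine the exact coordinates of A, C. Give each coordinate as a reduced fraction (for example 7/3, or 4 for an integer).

1. A_x = 17  [A = 2·M−B = 2·(19/2, 12)−(2, 14)]
2. A_y = 10  [A = 2·M−B = 2·(19/2, 12)−(2, 14)]
   so A = (17, 10)
3. C_x = 19  [C = 2·N−B = 2·(21/2, 7)−(2, 14)]
4. C_y = 0  [C = 2·N−B = 2·(21/2, 7)−(2, 14)]
   so C = (19, 0)

A = (17, 10)
C = (19, 0)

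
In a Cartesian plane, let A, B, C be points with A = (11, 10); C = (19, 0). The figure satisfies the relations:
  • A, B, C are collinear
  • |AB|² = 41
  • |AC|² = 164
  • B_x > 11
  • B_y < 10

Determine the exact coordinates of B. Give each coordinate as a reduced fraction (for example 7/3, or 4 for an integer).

B = (15, 5)

1. B_x = 15  [[A, B, C are collinear ⇒ -10x-8y+190=0] ∩ [|B−(11, 10)|²=41]]
2. B_y = 5  [[A, B, C are collinear ⇒ -10x-8y+190=0] ∩ [|B−(11, 10)|²=41]]
   so B = (15, 5)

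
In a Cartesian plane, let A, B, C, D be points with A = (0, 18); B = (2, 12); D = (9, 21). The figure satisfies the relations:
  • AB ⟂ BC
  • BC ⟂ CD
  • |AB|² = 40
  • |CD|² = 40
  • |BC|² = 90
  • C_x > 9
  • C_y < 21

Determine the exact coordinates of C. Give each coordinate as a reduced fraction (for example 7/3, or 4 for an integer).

C = (11, 15)

1. C_x = 11  [[AB ⟂ BC ⇒ 2x-6y+68=0] ∩ [|C−(9, 21)|²=40]]
2. C_y = 15  [[AB ⟂ BC ⇒ 2x-6y+68=0] ∩ [|C−(9, 21)|²=40]]
   so C = (11, 15)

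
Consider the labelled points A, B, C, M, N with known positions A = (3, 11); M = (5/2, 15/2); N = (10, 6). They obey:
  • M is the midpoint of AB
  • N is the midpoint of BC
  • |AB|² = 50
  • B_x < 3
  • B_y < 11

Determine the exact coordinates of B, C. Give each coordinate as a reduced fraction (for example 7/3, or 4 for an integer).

B = (2, 4)
C = (18, 8)

1. B_x = 2  [B = 2·M−A = 2·(5/2, 15/2)−(3, 11)]
2. B_y = 4  [B = 2·M−A = 2·(5/2, 15/2)−(3, 11)]
   so B = (2, 4)
3. C_x = 18  [C = 2·N−B = 2·(10, 6)−(2, 4)]
4. C_y = 8  [C = 2·N−B = 2·(10, 6)−(2, 4)]
   so C = (18, 8)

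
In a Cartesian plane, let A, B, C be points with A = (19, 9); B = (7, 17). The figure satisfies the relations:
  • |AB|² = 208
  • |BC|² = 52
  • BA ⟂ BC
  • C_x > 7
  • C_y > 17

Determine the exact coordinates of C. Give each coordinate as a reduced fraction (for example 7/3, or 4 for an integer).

C = (11, 23)

1. C_x = 11  [[BA ⟂ BC ⇒ 12x-8y+52=0] ∩ [|C−(7, 17)|²=52]]
2. C_y = 23  [[BA ⟂ BC ⇒ 12x-8y+52=0] ∩ [|C−(7, 17)|²=52]]
   so C = (11, 23)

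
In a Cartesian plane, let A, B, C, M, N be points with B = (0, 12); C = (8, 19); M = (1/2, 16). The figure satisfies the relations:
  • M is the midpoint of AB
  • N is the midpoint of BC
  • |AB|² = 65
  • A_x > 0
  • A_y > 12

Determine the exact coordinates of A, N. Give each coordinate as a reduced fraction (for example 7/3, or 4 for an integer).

A = (1, 20)
N = (4, 31/2)

1. A_x = 1  [A = 2·M−B = 2·(1/2, 16)−(0, 12)]
2. A_y = 20  [A = 2·M−B = 2·(1/2, 16)−(0, 12)]
   so A = (1, 20)
3. N_x = 4  [2·N = B+C = (0, 12)+(8, 19)]
4. N_y = 31/2  [2·N = B+C = (0, 12)+(8, 19)]
   so N = (4, 31/2)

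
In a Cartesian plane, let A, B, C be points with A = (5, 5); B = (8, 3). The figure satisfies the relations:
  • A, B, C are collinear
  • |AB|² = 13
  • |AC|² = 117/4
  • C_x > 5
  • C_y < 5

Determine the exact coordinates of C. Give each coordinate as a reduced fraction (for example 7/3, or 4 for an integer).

1. C_x = 19/2  [[A, B, C are collinear ⇒ 2x+3y-25=0] ∩ [|C−(5, 5)|²=117/4]]
2. C_y = 2  [[A, B, C are collinear ⇒ 2x+3y-25=0] ∩ [|C−(5, 5)|²=117/4]]
   so C = (19/2, 2)

C = (19/2, 2)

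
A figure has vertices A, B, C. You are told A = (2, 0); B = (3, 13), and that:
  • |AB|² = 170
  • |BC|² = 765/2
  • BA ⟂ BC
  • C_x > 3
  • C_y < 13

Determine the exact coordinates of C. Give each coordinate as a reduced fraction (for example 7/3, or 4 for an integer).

C = (45/2, 23/2)

1. C_x = 45/2  [[BA ⟂ BC ⇒ -1x-13y+172=0] ∩ [|C−(3, 13)|²=765/2]]
2. C_y = 23/2  [[BA ⟂ BC ⇒ -1x-13y+172=0] ∩ [|C−(3, 13)|²=765/2]]
   so C = (45/2, 23/2)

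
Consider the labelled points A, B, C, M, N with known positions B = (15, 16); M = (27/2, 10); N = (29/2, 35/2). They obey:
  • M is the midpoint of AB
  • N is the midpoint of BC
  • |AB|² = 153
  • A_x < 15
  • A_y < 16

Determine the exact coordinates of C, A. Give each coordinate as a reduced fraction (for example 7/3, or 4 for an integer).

C = (14, 19)
A = (12, 4)

1. A_x = 12  [A = 2·M−B = 2·(27/2, 10)−(15, 16)]
2. A_y = 4  [A = 2·M−B = 2·(27/2, 10)−(15, 16)]
   so A = (12, 4)
3. C_x = 14  [C = 2·N−B = 2·(29/2, 35/2)−(15, 16)]
4. C_y = 19  [C = 2·N−B = 2·(29/2, 35/2)−(15, 16)]
   so C = (14, 19)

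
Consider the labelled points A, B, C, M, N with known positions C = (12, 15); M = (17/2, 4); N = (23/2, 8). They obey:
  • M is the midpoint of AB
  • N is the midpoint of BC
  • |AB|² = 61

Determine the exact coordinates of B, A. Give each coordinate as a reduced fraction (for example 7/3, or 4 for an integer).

1. B_x = 11  [B = 2·N−C = 2·(23/2, 8)−(12, 15)]
2. B_y = 1  [B = 2·N−C = 2·(23/2, 8)−(12, 15)]
   so B = (11, 1)
3. A_x = 6  [A = 2·M−B = 2·(17/2, 4)−(11, 1)]
4. A_y = 7  [A = 2·M−B = 2·(17/2, 4)−(11, 1)]
   so A = (6, 7)

B = (11, 1)
A = (6, 7)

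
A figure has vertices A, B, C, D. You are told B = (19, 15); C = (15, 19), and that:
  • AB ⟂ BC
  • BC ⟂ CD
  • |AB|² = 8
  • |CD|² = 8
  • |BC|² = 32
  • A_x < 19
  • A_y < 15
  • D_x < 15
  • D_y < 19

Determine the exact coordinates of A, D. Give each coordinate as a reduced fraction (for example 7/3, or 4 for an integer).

1. A_x = 17  [[AB ⟂ BC ⇒ 4x-4y-16=0] ∩ [|A−(19, 15)|²=8]]
2. A_y = 13  [[AB ⟂ BC ⇒ 4x-4y-16=0] ∩ [|A−(19, 15)|²=8]]
   so A = (17, 13)
3. D_x = 13  [[BC ⟂ CD ⇒ -4x+4y-16=0] ∩ [|D−(15, 19)|²=8]]
4. D_y = 17  [[BC ⟂ CD ⇒ -4x+4y-16=0] ∩ [|D−(15, 19)|²=8]]
   so D = (13, 17)

A = (17, 13)
D = (13, 17)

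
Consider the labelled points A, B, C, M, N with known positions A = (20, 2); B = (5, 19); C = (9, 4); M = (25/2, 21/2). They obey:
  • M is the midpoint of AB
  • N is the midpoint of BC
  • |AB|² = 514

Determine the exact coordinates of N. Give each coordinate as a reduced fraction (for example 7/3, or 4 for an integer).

1. N_x = 7  [2·N = B+C = (5, 19)+(9, 4)]
2. N_y = 23/2  [2·N = B+C = (5, 19)+(9, 4)]
   so N = (7, 23/2)

N = (7, 23/2)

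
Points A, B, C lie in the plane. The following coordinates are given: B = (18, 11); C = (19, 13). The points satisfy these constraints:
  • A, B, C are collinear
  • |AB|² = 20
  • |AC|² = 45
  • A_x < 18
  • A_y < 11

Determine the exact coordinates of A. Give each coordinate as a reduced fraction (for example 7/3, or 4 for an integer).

1. A_x = 16  [[A, B, C are collinear ⇒ -2x+1y+25=0] ∩ [|A−(18, 11)|²=20]]
2. A_y = 7  [[A, B, C are collinear ⇒ -2x+1y+25=0] ∩ [|A−(18, 11)|²=20]]
   so A = (16, 7)

A = (16, 7)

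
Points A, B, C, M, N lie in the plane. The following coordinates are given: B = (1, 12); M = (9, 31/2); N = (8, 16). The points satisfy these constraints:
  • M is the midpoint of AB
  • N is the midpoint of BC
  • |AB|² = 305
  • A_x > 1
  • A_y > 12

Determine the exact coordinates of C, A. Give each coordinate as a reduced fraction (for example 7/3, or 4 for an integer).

C = (15, 20)
A = (17, 19)

1. A_x = 17  [A = 2·M−B = 2·(9, 31/2)−(1, 12)]
2. A_y = 19  [A = 2·M−B = 2·(9, 31/2)−(1, 12)]
   so A = (17, 19)
3. C_x = 15  [C = 2·N−B = 2·(8, 16)−(1, 12)]
4. C_y = 20  [C = 2·N−B = 2·(8, 16)−(1, 12)]
   so C = (15, 20)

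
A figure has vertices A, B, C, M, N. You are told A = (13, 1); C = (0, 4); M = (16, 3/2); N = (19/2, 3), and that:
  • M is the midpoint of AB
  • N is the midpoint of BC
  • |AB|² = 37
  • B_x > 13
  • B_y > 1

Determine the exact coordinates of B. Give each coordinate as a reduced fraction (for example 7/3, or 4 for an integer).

1. B_x = 19  [B = 2·M−A = 2·(16, 3/2)−(13, 1)]
2. B_y = 2  [B = 2·M−A = 2·(16, 3/2)−(13, 1)]
   so B = (19, 2)

B = (19, 2)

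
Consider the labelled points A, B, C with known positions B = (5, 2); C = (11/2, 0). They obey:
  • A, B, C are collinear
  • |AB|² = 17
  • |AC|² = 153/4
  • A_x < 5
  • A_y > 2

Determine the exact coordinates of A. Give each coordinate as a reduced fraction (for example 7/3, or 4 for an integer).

1. A_x = 4  [[A, B, C are collinear ⇒ 2x+1/2y-11=0] ∩ [|A−(5, 2)|²=17]]
2. A_y = 6  [[A, B, C are collinear ⇒ 2x+1/2y-11=0] ∩ [|A−(5, 2)|²=17]]
   so A = (4, 6)

A = (4, 6)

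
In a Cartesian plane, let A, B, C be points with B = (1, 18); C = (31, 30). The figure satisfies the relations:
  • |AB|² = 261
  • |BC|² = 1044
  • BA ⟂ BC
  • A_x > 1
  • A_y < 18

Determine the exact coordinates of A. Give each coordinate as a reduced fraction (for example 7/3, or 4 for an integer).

1. A_x = 7  [[BA ⟂ BC ⇒ 30x+12y-246=0] ∩ [|A−(1, 18)|²=261]]
2. A_y = 3  [[BA ⟂ BC ⇒ 30x+12y-246=0] ∩ [|A−(1, 18)|²=261]]
   so A = (7, 3)

A = (7, 3)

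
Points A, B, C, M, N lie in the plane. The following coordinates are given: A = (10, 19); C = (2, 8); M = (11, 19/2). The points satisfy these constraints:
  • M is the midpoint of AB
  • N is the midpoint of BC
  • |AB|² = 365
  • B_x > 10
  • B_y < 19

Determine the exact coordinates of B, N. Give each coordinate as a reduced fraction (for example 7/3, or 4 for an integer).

1. B_x = 12  [B = 2·M−A = 2·(11, 19/2)−(10, 19)]
2. B_y = 0  [B = 2·M−A = 2·(11, 19/2)−(10, 19)]
   so B = (12, 0)
3. N_x = 7  [2·N = B+C = (12, 0)+(2, 8)]
4. N_y = 4  [2·N = B+C = (12, 0)+(2, 8)]
   so N = (7, 4)

B = (12, 0)
N = (7, 4)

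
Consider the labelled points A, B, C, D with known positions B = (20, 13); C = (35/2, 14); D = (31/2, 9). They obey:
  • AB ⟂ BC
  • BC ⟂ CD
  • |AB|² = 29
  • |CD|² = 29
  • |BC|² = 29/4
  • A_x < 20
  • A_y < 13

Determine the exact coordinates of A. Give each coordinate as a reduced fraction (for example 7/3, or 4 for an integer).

1. A_x = 18  [[AB ⟂ BC ⇒ 5/2x-1y-37=0] ∩ [|A−(20, 13)|²=29]]
2. A_y = 8  [[AB ⟂ BC ⇒ 5/2x-1y-37=0] ∩ [|A−(20, 13)|²=29]]
   so A = (18, 8)

A = (18, 8)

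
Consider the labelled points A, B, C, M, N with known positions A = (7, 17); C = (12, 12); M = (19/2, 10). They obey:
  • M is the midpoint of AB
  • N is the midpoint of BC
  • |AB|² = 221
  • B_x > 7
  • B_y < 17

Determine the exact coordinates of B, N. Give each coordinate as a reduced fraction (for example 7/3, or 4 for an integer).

B = (12, 3)
N = (12, 15/2)

1. B_x = 12  [B = 2·M−A = 2·(19/2, 10)−(7, 17)]
2. B_y = 3  [B = 2·M−A = 2·(19/2, 10)−(7, 17)]
   so B = (12, 3)
3. N_x = 12  [2·N = B+C = (12, 3)+(12, 12)]
4. N_y = 15/2  [2·N = B+C = (12, 3)+(12, 12)]
   so N = (12, 15/2)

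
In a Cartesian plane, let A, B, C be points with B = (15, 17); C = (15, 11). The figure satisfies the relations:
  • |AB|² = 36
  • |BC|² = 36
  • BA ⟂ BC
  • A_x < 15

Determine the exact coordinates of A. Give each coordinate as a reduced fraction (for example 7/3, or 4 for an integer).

A = (9, 17)

1. A_x = 9  [[BA ⟂ BC ⇒ -6y+102=0] ∩ [|A−(15, 17)|²=36]]
2. A_y = 17  [[BA ⟂ BC ⇒ -6y+102=0] ∩ [|A−(15, 17)|²=36]]
   so A = (9, 17)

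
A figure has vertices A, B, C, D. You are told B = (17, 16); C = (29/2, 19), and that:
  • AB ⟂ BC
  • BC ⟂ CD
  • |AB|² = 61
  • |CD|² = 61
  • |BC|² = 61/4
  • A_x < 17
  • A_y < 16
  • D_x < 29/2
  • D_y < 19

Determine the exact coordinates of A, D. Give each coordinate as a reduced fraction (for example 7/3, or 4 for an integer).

1. A_x = 11  [[AB ⟂ BC ⇒ 5/2x-3y+11/2=0] ∩ [|A−(17, 16)|²=61]]
2. A_y = 11  [[AB ⟂ BC ⇒ 5/2x-3y+11/2=0] ∩ [|A−(17, 16)|²=61]]
   so A = (11, 11)
3. D_x = 17/2  [[BC ⟂ CD ⇒ -5/2x+3y-83/4=0] ∩ [|D−(29/2, 19)|²=61]]
4. D_y = 14  [[BC ⟂ CD ⇒ -5/2x+3y-83/4=0] ∩ [|D−(29/2, 19)|²=61]]
   so D = (17/2, 14)

A = (11, 11)
D = (17/2, 14)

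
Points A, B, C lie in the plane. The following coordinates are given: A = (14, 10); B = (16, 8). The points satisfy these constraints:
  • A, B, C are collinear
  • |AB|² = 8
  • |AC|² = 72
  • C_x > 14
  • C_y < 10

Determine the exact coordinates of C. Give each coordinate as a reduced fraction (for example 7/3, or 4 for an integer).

C = (20, 4)

1. C_x = 20  [[A, B, C are collinear ⇒ 2x+2y-48=0] ∩ [|C−(14, 10)|²=72]]
2. C_y = 4  [[A, B, C are collinear ⇒ 2x+2y-48=0] ∩ [|C−(14, 10)|²=72]]
   so C = (20, 4)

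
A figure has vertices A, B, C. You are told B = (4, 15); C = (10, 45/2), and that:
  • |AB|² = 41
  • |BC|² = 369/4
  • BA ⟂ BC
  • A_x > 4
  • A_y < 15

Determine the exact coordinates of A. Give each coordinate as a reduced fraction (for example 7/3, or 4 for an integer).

A = (9, 11)

1. A_x = 9  [[BA ⟂ BC ⇒ 6x+15/2y-273/2=0] ∩ [|A−(4, 15)|²=41]]
2. A_y = 11  [[BA ⟂ BC ⇒ 6x+15/2y-273/2=0] ∩ [|A−(4, 15)|²=41]]
   so A = (9, 11)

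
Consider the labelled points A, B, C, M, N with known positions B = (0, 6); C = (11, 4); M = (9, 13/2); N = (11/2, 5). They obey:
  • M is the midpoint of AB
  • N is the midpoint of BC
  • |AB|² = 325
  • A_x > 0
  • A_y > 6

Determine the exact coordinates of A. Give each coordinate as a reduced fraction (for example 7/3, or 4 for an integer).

1. A_x = 18  [A = 2·M−B = 2·(9, 13/2)−(0, 6)]
2. A_y = 7  [A = 2·M−B = 2·(9, 13/2)−(0, 6)]
   so A = (18, 7)

A = (18, 7)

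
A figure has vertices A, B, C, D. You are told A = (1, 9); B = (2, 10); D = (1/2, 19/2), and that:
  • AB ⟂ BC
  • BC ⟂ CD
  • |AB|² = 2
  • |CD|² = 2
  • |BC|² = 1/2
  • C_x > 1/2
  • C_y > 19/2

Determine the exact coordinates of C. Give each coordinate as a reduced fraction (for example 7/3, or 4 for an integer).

1. C_x = 3/2  [[AB ⟂ BC ⇒ 1x+1y-12=0] ∩ [|C−(1/2, 19/2)|²=2]]
2. C_y = 21/2  [[AB ⟂ BC ⇒ 1x+1y-12=0] ∩ [|C−(1/2, 19/2)|²=2]]
   so C = (3/2, 21/2)

C = (3/2, 21/2)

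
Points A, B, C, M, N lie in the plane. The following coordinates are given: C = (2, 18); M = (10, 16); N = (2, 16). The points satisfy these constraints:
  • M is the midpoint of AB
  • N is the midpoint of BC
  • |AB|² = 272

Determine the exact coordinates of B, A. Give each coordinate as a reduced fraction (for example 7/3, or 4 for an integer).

1. B_x = 2  [B = 2·N−C = 2·(2, 16)−(2, 18)]
2. B_y = 14  [B = 2·N−C = 2·(2, 16)−(2, 18)]
   so B = (2, 14)
3. A_x = 18  [A = 2·M−B = 2·(10, 16)−(2, 14)]
4. A_y = 18  [A = 2·M−B = 2·(10, 16)−(2, 14)]
   so A = (18, 18)

B = (2, 14)
A = (18, 18)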